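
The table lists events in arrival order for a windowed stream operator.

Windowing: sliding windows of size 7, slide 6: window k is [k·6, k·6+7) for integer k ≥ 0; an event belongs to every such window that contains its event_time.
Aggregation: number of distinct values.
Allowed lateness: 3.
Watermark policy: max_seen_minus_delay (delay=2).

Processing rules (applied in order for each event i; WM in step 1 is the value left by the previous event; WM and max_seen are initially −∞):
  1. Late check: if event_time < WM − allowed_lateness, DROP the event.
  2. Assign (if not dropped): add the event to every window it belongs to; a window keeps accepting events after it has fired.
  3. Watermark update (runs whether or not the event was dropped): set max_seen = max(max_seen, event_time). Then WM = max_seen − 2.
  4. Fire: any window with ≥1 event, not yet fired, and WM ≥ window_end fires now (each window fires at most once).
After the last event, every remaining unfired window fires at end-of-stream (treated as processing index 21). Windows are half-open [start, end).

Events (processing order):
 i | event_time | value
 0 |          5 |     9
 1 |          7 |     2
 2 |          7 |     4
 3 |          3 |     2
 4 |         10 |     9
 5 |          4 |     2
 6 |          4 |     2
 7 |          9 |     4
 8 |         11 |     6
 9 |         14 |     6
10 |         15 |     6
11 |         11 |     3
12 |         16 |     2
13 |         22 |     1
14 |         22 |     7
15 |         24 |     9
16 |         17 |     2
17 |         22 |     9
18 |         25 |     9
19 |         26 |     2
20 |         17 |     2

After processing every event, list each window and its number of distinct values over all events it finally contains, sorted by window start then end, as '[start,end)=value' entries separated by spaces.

i=0 t=5 v=9: → [0,7); WM=3
i=1 t=7 v=2: → [6,13); WM=5
i=2 t=7 v=4: → [6,13); WM=5
i=3 t=3 v=2: → [0,7); WM=5
i=4 t=10 v=9: → [6,13); WM=8; [0,7) fires=2
i=5 t=4 v=2: DROP (t<8-3); WM=8
i=6 t=4 v=2: DROP (t<8-3); WM=8
i=7 t=9 v=4: → [6,13); WM=8
i=8 t=11 v=6: → [6,13); WM=9
i=9 t=14 v=6: → [12,19); WM=12
i=10 t=15 v=6: → [12,19); WM=13; [6,13) fires=4
i=11 t=11 v=3: → [6,13); WM=13
i=12 t=16 v=2: → [12,19); WM=14
i=13 t=22 v=1: → [18,25); WM=20; [12,19) fires=2
i=14 t=22 v=7: → [18,25); WM=20
i=15 t=24 v=9: → [24,31),[18,25); WM=22
i=16 t=17 v=2: DROP (t<22-3); WM=22
i=17 t=22 v=9: → [18,25); WM=22
i=18 t=25 v=9: → [24,31); WM=23
i=19 t=26 v=2: → [24,31); WM=24
i=20 t=17 v=2: DROP (t<24-3); WM=24

[0,7)=2 [6,13)=5 [12,19)=2 [18,25)=3 [24,31)=2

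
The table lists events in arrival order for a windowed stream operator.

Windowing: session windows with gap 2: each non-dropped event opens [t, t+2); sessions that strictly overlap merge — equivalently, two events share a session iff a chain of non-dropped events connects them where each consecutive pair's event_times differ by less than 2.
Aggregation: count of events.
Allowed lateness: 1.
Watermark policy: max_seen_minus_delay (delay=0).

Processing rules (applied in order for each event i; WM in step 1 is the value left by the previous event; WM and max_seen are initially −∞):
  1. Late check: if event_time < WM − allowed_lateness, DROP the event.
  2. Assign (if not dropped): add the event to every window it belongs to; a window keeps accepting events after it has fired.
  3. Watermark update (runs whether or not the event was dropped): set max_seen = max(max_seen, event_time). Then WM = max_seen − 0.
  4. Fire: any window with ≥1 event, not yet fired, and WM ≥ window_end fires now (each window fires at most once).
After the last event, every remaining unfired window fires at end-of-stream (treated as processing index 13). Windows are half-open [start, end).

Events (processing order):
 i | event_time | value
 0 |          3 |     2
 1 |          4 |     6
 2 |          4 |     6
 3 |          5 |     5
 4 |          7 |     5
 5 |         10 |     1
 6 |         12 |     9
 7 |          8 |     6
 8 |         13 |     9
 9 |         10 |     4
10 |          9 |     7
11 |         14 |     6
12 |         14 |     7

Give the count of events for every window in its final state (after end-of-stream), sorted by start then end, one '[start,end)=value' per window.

i=0 t=3 v=2: → [3,5); WM=3
i=1 t=4 v=6: → [3,6); WM=4
i=2 t=4 v=6: → [3,6); WM=4
i=3 t=5 v=5: → [3,7); WM=5
i=4 t=7 v=5: → [7,9); WM=7
i=5 t=10 v=1: → [10,12); WM=10
i=6 t=12 v=9: → [12,14); WM=12
i=7 t=8 v=6: DROP (t<12-1); WM=12
i=8 t=13 v=9: → [12,15); WM=13
i=9 t=10 v=4: DROP (t<13-1); WM=13
i=10 t=9 v=7: DROP (t<13-1); WM=13
i=11 t=14 v=6: → [12,16); WM=14
i=12 t=14 v=7: → [12,16); WM=14

[3,7)=4 [7,9)=1 [10,12)=1 [12,16)=4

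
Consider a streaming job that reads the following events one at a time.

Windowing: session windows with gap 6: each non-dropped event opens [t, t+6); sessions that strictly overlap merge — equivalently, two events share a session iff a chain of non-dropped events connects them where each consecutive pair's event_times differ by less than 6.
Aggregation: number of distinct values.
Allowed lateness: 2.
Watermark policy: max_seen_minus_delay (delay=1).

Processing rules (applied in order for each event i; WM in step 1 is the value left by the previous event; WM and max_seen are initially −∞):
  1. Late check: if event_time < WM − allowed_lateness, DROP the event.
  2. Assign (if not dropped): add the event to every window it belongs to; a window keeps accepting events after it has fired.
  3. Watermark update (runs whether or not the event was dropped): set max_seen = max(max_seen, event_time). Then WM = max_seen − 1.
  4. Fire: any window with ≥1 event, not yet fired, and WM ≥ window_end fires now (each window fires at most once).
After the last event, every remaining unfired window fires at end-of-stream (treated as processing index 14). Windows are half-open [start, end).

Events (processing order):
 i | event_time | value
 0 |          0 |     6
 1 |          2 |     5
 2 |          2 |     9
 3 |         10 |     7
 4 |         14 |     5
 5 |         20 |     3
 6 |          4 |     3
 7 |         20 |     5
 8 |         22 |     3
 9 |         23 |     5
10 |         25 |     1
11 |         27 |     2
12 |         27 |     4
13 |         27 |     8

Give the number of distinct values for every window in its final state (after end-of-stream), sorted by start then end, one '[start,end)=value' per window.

i=0 t=0 v=6: → [0,6); WM=-1
i=1 t=2 v=5: → [0,8); WM=1
i=2 t=2 v=9: → [0,8); WM=1
i=3 t=10 v=7: → [10,16); WM=9
i=4 t=14 v=5: → [10,20); WM=13
i=5 t=20 v=3: → [20,26); WM=19
i=6 t=4 v=3: DROP (t<19-2); WM=19
i=7 t=20 v=5: → [20,26); WM=19
i=8 t=22 v=3: → [20,28); WM=21
i=9 t=23 v=5: → [20,29); WM=22
i=10 t=25 v=1: → [20,31); WM=24
i=11 t=27 v=2: → [20,33); WM=26
i=12 t=27 v=4: → [20,33); WM=26
i=13 t=27 v=8: → [20,33); WM=26

[0,8)=3 [10,20)=2 [20,33)=6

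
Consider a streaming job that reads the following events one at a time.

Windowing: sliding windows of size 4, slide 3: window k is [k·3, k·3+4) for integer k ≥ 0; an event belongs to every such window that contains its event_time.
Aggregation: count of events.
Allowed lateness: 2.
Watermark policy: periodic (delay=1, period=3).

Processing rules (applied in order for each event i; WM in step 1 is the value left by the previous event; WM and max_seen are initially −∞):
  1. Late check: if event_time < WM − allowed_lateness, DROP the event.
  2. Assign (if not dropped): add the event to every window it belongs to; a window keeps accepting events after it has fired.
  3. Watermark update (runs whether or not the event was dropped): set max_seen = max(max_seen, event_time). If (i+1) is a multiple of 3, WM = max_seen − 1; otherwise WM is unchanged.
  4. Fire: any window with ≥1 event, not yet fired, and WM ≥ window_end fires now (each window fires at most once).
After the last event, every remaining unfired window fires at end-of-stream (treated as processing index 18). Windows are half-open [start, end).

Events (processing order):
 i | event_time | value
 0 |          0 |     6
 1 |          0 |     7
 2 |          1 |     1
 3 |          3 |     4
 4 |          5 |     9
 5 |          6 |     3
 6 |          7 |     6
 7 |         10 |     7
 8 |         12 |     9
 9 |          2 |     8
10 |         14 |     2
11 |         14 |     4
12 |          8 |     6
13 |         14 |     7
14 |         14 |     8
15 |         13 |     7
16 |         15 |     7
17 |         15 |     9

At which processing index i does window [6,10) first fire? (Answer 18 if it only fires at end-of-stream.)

i=0 t=0 v=6: → [0,4); WM=−∞
i=1 t=0 v=7: → [0,4); WM=−∞
i=2 t=1 v=1: → [0,4); WM=0
i=3 t=3 v=4: → [3,7),[0,4); WM=0
i=4 t=5 v=9: → [3,7); WM=0
i=5 t=6 v=3: → [6,10),[3,7); WM=5; [0,4) fires=4
i=6 t=7 v=6: → [6,10); WM=5
i=7 t=10 v=7: → [9,13); WM=5
i=8 t=12 v=9: → [12,16),[9,13); WM=11; [3,7) fires=3 [6,10) fires=2
i=9 t=2 v=8: DROP (t<11-2); WM=11
i=10 t=14 v=2: → [12,16); WM=11
i=11 t=14 v=4: → [12,16); WM=13; [9,13) fires=2
i=12 t=8 v=6: DROP (t<13-2); WM=13
i=13 t=14 v=7: → [12,16); WM=13
i=14 t=14 v=8: → [12,16); WM=13
i=15 t=13 v=7: → [12,16); WM=13
i=16 t=15 v=7: → [15,19),[12,16); WM=13
i=17 t=15 v=9: → [15,19),[12,16); WM=14

8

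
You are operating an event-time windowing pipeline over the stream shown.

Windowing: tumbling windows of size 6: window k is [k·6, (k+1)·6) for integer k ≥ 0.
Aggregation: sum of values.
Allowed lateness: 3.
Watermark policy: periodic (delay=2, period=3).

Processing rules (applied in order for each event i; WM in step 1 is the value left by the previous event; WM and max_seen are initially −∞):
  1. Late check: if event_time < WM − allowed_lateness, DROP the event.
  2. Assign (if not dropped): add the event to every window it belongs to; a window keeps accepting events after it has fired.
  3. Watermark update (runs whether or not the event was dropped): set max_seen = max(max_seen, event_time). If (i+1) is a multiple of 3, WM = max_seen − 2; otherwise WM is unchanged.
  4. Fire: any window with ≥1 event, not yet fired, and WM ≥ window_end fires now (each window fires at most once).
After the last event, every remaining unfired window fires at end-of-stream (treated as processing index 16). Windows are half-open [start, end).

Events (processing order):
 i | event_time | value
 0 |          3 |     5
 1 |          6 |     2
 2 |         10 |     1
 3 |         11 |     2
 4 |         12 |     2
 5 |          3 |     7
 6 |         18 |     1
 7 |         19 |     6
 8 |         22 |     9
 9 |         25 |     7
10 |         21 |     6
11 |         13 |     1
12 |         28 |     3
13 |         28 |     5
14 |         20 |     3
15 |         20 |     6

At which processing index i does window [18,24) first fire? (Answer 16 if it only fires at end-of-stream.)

14

i=0 t=3 v=5: → [0,6); WM=−∞
i=1 t=6 v=2: → [6,12); WM=−∞
i=2 t=10 v=1: → [6,12); WM=8; [0,6) fires=5
i=3 t=11 v=2: → [6,12); WM=8
i=4 t=12 v=2: → [12,18); WM=8
i=5 t=3 v=7: DROP (t<8-3); WM=10
i=6 t=18 v=1: → [18,24); WM=10
i=7 t=19 v=6: → [18,24); WM=10
i=8 t=22 v=9: → [18,24); WM=20; [6,12) fires=5 [12,18) fires=2
i=9 t=25 v=7: → [24,30); WM=20
i=10 t=21 v=6: → [18,24); WM=20
i=11 t=13 v=1: DROP (t<20-3); WM=23
i=12 t=28 v=3: → [24,30); WM=23
i=13 t=28 v=5: → [24,30); WM=23
i=14 t=20 v=3: → [18,24); WM=26; [18,24) fires=25
i=15 t=20 v=6: DROP (t<26-3); WM=26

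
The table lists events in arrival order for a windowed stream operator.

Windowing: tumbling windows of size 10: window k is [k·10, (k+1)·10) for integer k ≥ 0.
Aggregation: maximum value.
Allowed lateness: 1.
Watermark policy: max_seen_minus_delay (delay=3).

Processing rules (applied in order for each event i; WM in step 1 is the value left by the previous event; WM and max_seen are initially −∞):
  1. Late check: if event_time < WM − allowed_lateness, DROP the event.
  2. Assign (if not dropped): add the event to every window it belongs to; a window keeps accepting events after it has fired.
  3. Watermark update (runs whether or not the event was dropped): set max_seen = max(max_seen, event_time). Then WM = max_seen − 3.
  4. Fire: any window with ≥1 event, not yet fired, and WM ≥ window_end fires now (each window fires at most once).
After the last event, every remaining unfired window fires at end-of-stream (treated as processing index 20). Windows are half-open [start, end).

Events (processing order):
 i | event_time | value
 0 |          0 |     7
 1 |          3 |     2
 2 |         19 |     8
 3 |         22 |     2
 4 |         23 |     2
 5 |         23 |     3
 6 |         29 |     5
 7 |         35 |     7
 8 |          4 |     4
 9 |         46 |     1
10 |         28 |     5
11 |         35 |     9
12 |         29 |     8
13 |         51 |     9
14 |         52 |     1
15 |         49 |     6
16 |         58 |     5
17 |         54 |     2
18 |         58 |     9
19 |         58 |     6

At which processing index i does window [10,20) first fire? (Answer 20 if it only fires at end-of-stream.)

i=0 t=0 v=7: → [0,10); WM=-3
i=1 t=3 v=2: → [0,10); WM=0
i=2 t=19 v=8: → [10,20); WM=16; [0,10) fires=7
i=3 t=22 v=2: → [20,30); WM=19
i=4 t=23 v=2: → [20,30); WM=20; [10,20) fires=8
i=5 t=23 v=3: → [20,30); WM=20
i=6 t=29 v=5: → [20,30); WM=26
i=7 t=35 v=7: → [30,40); WM=32; [20,30) fires=5
i=8 t=4 v=4: DROP (t<32-1); WM=32
i=9 t=46 v=1: → [40,50); WM=43; [30,40) fires=7
i=10 t=28 v=5: DROP (t<43-1); WM=43
i=11 t=35 v=9: DROP (t<43-1); WM=43
i=12 t=29 v=8: DROP (t<43-1); WM=43
i=13 t=51 v=9: → [50,60); WM=48
i=14 t=52 v=1: → [50,60); WM=49
i=15 t=49 v=6: → [40,50); WM=49
i=16 t=58 v=5: → [50,60); WM=55; [40,50) fires=6
i=17 t=54 v=2: → [50,60); WM=55
i=18 t=58 v=9: → [50,60); WM=55
i=19 t=58 v=6: → [50,60); WM=55

4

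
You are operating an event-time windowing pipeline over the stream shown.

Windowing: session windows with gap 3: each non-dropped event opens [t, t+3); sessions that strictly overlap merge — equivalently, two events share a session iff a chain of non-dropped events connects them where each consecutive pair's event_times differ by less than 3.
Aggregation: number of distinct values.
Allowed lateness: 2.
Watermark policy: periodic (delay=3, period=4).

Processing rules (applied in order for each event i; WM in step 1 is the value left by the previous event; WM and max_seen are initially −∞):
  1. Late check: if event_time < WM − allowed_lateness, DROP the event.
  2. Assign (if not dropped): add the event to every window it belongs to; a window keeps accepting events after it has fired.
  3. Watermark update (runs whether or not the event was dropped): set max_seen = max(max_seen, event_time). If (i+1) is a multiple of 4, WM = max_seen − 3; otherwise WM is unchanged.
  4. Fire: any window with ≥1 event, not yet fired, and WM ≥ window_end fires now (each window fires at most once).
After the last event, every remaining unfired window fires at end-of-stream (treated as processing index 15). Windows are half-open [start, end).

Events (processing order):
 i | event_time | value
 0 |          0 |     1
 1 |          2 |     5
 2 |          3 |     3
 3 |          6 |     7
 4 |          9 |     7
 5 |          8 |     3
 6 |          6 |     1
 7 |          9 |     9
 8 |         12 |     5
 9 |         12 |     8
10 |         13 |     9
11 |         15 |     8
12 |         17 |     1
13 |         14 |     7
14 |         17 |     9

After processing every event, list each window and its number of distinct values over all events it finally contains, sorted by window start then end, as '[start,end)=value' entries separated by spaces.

i=0 t=0 v=1: → [0,3); WM=−∞
i=1 t=2 v=5: → [0,5); WM=−∞
i=2 t=3 v=3: → [0,6); WM=−∞
i=3 t=6 v=7: → [6,9); WM=3
i=4 t=9 v=7: → [9,12); WM=3
i=5 t=8 v=3: → [6,12); WM=3
i=6 t=6 v=1: → [6,12); WM=3
i=7 t=9 v=9: → [6,12); WM=6
i=8 t=12 v=5: → [12,15); WM=6
i=9 t=12 v=8: → [12,15); WM=6
i=10 t=13 v=9: → [12,16); WM=6
i=11 t=15 v=8: → [12,18); WM=12
i=12 t=17 v=1: → [12,20); WM=12
i=13 t=14 v=7: → [12,20); WM=12
i=14 t=17 v=9: → [12,20); WM=12

[0,6)=3 [6,12)=4 [12,20)=5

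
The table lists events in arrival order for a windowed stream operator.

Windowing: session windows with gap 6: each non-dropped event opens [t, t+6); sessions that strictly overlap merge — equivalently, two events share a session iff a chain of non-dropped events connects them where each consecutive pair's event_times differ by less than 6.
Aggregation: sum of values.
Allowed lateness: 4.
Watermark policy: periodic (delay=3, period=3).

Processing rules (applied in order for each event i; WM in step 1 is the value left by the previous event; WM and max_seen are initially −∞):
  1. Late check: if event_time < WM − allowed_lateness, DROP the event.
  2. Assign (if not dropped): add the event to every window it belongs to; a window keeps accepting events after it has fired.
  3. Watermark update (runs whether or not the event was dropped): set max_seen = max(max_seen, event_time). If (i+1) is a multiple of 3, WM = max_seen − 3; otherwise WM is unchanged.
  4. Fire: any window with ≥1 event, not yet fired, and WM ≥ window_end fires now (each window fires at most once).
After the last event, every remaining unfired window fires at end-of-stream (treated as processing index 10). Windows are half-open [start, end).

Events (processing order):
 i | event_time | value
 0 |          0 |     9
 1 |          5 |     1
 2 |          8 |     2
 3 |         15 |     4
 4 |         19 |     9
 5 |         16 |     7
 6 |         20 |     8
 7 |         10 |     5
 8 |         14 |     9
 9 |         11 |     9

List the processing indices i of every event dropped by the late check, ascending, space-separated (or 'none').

i=0 t=0 v=9: → [0,6); WM=−∞
i=1 t=5 v=1: → [0,11); WM=−∞
i=2 t=8 v=2: → [0,14); WM=5
i=3 t=15 v=4: → [15,21); WM=5
i=4 t=19 v=9: → [15,25); WM=5
i=5 t=16 v=7: → [15,25); WM=16
i=6 t=20 v=8: → [15,26); WM=16
i=7 t=10 v=5: DROP (t<16-4); WM=16
i=8 t=14 v=9: → [14,26); WM=17
i=9 t=11 v=9: DROP (t<17-4); WM=17

7 9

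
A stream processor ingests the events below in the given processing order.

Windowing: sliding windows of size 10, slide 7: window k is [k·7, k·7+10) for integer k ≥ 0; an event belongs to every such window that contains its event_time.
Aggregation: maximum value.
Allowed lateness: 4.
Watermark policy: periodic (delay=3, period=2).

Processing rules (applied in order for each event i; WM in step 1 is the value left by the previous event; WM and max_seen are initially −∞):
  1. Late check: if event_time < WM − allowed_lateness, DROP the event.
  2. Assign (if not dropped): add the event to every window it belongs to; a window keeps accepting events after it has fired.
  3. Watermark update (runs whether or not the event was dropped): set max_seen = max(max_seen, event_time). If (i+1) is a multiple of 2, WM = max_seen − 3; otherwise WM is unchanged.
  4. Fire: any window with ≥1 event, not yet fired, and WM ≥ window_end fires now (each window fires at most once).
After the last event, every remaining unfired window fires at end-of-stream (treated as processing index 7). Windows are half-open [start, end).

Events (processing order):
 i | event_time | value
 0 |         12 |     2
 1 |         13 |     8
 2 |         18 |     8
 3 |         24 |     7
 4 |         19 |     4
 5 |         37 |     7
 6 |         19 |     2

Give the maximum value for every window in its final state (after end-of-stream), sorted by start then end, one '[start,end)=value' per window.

[7,17)=8 [14,24)=8 [21,31)=7 [28,38)=7 [35,45)=7

i=0 t=12 v=2: → [7,17); WM=−∞
i=1 t=13 v=8: → [7,17); WM=10
i=2 t=18 v=8: → [14,24); WM=10
i=3 t=24 v=7: → [21,31); WM=21; [7,17) fires=8
i=4 t=19 v=4: → [14,24); WM=21
i=5 t=37 v=7: → [35,45),[28,38); WM=34; [14,24) fires=8 [21,31) fires=7
i=6 t=19 v=2: DROP (t<34-4); WM=34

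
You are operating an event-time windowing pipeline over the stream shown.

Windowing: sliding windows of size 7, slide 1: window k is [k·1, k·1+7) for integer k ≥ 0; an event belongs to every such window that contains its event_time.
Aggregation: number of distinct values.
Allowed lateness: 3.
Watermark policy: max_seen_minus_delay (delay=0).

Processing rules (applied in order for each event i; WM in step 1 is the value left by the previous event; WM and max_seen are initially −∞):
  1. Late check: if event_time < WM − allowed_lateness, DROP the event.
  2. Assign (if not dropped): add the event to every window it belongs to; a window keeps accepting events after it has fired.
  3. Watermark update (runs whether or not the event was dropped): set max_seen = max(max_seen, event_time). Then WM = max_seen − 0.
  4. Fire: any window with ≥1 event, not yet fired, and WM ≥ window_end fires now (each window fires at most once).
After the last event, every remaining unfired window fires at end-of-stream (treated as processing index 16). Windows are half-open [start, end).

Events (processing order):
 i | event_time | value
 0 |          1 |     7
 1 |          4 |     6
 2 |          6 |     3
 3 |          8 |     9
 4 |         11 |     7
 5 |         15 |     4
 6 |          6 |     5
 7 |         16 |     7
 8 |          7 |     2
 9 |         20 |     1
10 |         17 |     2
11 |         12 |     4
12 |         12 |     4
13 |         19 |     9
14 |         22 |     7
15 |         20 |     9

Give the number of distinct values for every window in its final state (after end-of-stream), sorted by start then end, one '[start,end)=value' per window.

i=0 t=1 v=7: → [1,8),[0,7); WM=1
i=1 t=4 v=6: → [4,11),[3,10),[2,9),[1,8),[0,7); WM=4
i=2 t=6 v=3: → [6,13),[5,12),[4,11),[3,10),[2,9),[1,8),[0,7); WM=6
i=3 t=8 v=9: → [8,15),[7,14),[6,13),[5,12),[4,11),[3,10),[2,9); WM=8; [0,7) fires=3 [1,8) fires=3
i=4 t=11 v=7: → [11,18),[10,17),[9,16),[8,15),[7,14),[6,13),[5,12); WM=11; [2,9) fires=3 [3,10) fires=3 [4,11) fires=3
i=5 t=15 v=4: → [15,22),[14,21),[13,20),[12,19),[11,18),[10,17),[9,16); WM=15; [5,12) fires=3 [6,13) fires=3 [7,14) fires=2 [8,15) fires=2
i=6 t=6 v=5: DROP (t<15-3); WM=15
i=7 t=16 v=7: → [16,23),[15,22),[14,21),[13,20),[12,19),[11,18),[10,17); WM=16; [9,16) fires=2
i=8 t=7 v=2: DROP (t<16-3); WM=16
i=9 t=20 v=1: → [20,27),[19,26),[18,25),[17,24),[16,23),[15,22),[14,21); WM=20; [10,17) fires=2 [11,18) fires=2 [12,19) fires=2 [13,20) fires=2
i=10 t=17 v=2: → [17,24),[16,23),[15,22),[14,21),[13,20),[12,19),[11,18); WM=20
i=11 t=12 v=4: DROP (t<20-3); WM=20
i=12 t=12 v=4: DROP (t<20-3); WM=20
i=13 t=19 v=9: → [19,26),[18,25),[17,24),[16,23),[15,22),[14,21),[13,20); WM=20
i=14 t=22 v=7: → [22,29),[21,28),[20,27),[19,26),[18,25),[17,24),[16,23); WM=22; [14,21) fires=5 [15,22) fires=5
i=15 t=20 v=9: → [20,27),[19,26),[18,25),[17,24),[16,23),[15,22),[14,21); WM=22

[0,7)=3 [1,8)=3 [2,9)=3 [3,10)=3 [4,11)=3 [5,12)=3 [6,13)=3 [7,14)=2 [8,15)=2 [9,16)=2 [10,17)=2 [11,18)=3 [12,19)=3 [13,20)=4 [14,21)=5 [15,22)=5 [16,23)=4 [17,24)=4 [18,25)=3 [19,26)=3 [20,27)=3 [21,28)=1 [22,29)=1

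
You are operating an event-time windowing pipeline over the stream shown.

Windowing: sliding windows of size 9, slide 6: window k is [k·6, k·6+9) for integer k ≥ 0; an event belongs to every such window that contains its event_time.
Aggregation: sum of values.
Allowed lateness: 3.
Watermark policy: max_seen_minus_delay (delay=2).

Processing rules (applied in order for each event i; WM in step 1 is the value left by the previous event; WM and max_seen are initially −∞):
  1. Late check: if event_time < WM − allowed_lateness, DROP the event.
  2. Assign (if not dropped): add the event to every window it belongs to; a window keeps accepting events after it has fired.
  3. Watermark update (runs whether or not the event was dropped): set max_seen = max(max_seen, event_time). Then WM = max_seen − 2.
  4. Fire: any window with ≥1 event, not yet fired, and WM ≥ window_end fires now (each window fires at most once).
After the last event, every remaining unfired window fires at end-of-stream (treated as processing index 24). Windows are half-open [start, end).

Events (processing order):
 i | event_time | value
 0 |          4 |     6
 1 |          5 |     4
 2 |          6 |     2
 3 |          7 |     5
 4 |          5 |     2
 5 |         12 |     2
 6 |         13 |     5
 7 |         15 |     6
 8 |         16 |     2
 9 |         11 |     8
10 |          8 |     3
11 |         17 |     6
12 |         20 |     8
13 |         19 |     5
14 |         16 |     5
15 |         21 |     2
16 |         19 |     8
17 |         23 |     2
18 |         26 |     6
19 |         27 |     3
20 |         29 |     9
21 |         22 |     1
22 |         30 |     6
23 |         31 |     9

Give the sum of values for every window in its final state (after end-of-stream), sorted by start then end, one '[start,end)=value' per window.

[0,9)=19 [6,15)=22 [12,21)=47 [18,27)=31 [24,33)=33 [30,39)=15

i=0 t=4 v=6: → [0,9); WM=2
i=1 t=5 v=4: → [0,9); WM=3
i=2 t=6 v=2: → [6,15),[0,9); WM=4
i=3 t=7 v=5: → [6,15),[0,9); WM=5
i=4 t=5 v=2: → [0,9); WM=5
i=5 t=12 v=2: → [12,21),[6,15); WM=10; [0,9) fires=19
i=6 t=13 v=5: → [12,21),[6,15); WM=11
i=7 t=15 v=6: → [12,21); WM=13
i=8 t=16 v=2: → [12,21); WM=14
i=9 t=11 v=8: → [6,15); WM=14
i=10 t=8 v=3: DROP (t<14-3); WM=14
i=11 t=17 v=6: → [12,21); WM=15; [6,15) fires=22
i=12 t=20 v=8: → [18,27),[12,21); WM=18
i=13 t=19 v=5: → [18,27),[12,21); WM=18
i=14 t=16 v=5: → [12,21); WM=18
i=15 t=21 v=2: → [18,27); WM=19
i=16 t=19 v=8: → [18,27),[12,21); WM=19
i=17 t=23 v=2: → [18,27); WM=21; [12,21) fires=47
i=18 t=26 v=6: → [24,33),[18,27); WM=24
i=19 t=27 v=3: → [24,33); WM=25
i=20 t=29 v=9: → [24,33); WM=27; [18,27) fires=31
i=21 t=22 v=1: DROP (t<27-3); WM=27
i=22 t=30 v=6: → [30,39),[24,33); WM=28
i=23 t=31 v=9: → [30,39),[24,33); WM=29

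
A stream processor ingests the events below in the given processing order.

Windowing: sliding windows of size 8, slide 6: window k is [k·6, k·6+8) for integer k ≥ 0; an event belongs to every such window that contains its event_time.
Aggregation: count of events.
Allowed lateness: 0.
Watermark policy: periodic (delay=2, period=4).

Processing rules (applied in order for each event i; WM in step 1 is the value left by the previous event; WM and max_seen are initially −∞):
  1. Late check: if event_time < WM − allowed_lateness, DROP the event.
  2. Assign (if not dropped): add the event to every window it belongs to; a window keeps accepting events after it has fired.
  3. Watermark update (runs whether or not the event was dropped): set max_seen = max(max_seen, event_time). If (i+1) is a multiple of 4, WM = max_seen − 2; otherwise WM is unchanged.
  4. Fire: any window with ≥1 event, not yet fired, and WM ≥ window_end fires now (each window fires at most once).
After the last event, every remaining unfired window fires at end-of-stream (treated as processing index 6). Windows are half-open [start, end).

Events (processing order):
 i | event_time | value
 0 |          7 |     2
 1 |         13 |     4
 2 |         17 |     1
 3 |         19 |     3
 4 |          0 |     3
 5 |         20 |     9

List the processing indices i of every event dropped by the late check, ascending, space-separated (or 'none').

4

i=0 t=7 v=2: → [6,14),[0,8); WM=−∞
i=1 t=13 v=4: → [12,20),[6,14); WM=−∞
i=2 t=17 v=1: → [12,20); WM=−∞
i=3 t=19 v=3: → [18,26),[12,20); WM=17; [0,8) fires=1 [6,14) fires=2
i=4 t=0 v=3: DROP (t<17-0); WM=17
i=5 t=20 v=9: → [18,26); WM=17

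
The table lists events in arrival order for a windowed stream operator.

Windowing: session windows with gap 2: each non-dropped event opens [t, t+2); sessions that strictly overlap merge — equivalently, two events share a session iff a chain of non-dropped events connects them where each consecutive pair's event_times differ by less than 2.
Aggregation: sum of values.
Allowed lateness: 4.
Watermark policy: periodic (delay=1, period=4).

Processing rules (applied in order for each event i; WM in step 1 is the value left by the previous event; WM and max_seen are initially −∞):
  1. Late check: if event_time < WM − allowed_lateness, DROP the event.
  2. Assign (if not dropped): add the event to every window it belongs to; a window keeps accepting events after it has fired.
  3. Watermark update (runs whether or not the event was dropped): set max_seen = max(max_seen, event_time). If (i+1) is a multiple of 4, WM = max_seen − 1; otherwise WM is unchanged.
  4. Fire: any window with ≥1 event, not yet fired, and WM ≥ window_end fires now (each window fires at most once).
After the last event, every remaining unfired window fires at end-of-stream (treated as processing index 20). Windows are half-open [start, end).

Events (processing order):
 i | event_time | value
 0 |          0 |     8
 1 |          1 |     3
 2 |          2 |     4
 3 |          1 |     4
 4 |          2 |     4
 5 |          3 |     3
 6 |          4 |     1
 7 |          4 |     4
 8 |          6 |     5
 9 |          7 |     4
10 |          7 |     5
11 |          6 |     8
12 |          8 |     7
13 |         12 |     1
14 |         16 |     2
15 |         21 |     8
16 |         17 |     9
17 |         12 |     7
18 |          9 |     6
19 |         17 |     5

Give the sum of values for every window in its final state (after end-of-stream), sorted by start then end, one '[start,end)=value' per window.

i=0 t=0 v=8: → [0,2); WM=−∞
i=1 t=1 v=3: → [0,3); WM=−∞
i=2 t=2 v=4: → [0,4); WM=−∞
i=3 t=1 v=4: → [0,4); WM=1
i=4 t=2 v=4: → [0,4); WM=1
i=5 t=3 v=3: → [0,5); WM=1
i=6 t=4 v=1: → [0,6); WM=1
i=7 t=4 v=4: → [0,6); WM=3
i=8 t=6 v=5: → [6,8); WM=3
i=9 t=7 v=4: → [6,9); WM=3
i=10 t=7 v=5: → [6,9); WM=3
i=11 t=6 v=8: → [6,9); WM=6
i=12 t=8 v=7: → [6,10); WM=6
i=13 t=12 v=1: → [12,14); WM=6
i=14 t=16 v=2: → [16,18); WM=6
i=15 t=21 v=8: → [21,23); WM=20
i=16 t=17 v=9: → [16,19); WM=20
i=17 t=12 v=7: DROP (t<20-4); WM=20
i=18 t=9 v=6: DROP (t<20-4); WM=20
i=19 t=17 v=5: → [16,19); WM=20

[0,6)=31 [6,10)=29 [12,14)=1 [16,19)=16 [21,23)=8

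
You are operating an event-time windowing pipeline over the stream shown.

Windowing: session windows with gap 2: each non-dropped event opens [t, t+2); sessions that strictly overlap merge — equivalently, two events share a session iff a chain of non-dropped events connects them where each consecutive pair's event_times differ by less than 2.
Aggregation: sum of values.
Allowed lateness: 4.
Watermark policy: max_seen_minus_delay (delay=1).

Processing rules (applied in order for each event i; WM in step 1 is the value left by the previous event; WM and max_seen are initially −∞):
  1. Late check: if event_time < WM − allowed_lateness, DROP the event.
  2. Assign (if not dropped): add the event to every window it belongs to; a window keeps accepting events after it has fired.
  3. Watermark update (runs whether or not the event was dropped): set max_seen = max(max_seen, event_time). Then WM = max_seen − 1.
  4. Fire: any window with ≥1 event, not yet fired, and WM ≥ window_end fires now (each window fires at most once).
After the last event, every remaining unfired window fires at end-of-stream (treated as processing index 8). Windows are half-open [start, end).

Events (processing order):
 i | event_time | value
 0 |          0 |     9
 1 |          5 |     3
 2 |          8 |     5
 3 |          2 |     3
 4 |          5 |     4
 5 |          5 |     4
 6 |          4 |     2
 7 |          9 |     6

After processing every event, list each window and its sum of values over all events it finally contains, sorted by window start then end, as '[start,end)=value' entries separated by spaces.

i=0 t=0 v=9: → [0,2); WM=-1
i=1 t=5 v=3: → [5,7); WM=4
i=2 t=8 v=5: → [8,10); WM=7
i=3 t=2 v=3: DROP (t<7-4); WM=7
i=4 t=5 v=4: → [5,7); WM=7
i=5 t=5 v=4: → [5,7); WM=7
i=6 t=4 v=2: → [4,7); WM=7
i=7 t=9 v=6: → [8,11); WM=8

[0,2)=9 [4,7)=13 [8,11)=11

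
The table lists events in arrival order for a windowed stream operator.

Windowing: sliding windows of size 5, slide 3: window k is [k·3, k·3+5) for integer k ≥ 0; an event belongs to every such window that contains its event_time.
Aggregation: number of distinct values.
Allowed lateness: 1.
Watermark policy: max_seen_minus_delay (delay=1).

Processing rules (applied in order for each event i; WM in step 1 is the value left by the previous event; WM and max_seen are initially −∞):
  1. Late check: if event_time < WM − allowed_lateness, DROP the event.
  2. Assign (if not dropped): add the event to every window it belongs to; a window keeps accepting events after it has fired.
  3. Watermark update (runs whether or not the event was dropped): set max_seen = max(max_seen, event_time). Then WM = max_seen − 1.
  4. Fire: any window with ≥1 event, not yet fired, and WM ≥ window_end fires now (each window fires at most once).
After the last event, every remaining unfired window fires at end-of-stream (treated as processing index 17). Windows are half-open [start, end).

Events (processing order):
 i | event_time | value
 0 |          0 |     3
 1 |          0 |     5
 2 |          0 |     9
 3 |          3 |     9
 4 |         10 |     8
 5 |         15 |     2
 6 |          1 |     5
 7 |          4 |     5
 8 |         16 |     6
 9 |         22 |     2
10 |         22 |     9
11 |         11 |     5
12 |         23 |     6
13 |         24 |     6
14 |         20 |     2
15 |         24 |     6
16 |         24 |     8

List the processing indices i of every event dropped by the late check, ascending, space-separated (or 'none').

i=0 t=0 v=3: → [0,5); WM=-1
i=1 t=0 v=5: → [0,5); WM=-1
i=2 t=0 v=9: → [0,5); WM=-1
i=3 t=3 v=9: → [3,8),[0,5); WM=2
i=4 t=10 v=8: → [9,14),[6,11); WM=9; [0,5) fires=3 [3,8) fires=1
i=5 t=15 v=2: → [15,20),[12,17); WM=14; [6,11) fires=1 [9,14) fires=1
i=6 t=1 v=5: DROP (t<14-1); WM=14
i=7 t=4 v=5: DROP (t<14-1); WM=14
i=8 t=16 v=6: → [15,20),[12,17); WM=15
i=9 t=22 v=2: → [21,26),[18,23); WM=21; [12,17) fires=2 [15,20) fires=2
i=10 t=22 v=9: → [21,26),[18,23); WM=21
i=11 t=11 v=5: DROP (t<21-1); WM=21
i=12 t=23 v=6: → [21,26); WM=22
i=13 t=24 v=6: → [24,29),[21,26); WM=23; [18,23) fires=2
i=14 t=20 v=2: DROP (t<23-1); WM=23
i=15 t=24 v=6: → [24,29),[21,26); WM=23
i=16 t=24 v=8: → [24,29),[21,26); WM=23

6 7 11 14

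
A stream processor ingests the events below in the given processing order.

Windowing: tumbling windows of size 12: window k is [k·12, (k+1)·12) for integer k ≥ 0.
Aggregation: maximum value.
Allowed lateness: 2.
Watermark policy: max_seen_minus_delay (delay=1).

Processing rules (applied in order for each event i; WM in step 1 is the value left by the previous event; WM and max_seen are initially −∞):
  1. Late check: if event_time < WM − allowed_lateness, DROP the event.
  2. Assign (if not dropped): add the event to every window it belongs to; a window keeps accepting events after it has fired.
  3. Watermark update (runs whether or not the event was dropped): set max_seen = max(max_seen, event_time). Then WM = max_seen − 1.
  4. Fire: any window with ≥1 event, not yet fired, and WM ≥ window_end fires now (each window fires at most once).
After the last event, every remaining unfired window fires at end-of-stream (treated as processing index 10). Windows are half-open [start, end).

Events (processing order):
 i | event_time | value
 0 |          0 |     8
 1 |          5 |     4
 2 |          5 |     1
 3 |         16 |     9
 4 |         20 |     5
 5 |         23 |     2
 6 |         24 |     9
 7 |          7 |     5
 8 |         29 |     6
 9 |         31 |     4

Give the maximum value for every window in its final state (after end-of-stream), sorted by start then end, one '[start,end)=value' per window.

i=0 t=0 v=8: → [0,12); WM=-1
i=1 t=5 v=4: → [0,12); WM=4
i=2 t=5 v=1: → [0,12); WM=4
i=3 t=16 v=9: → [12,24); WM=15; [0,12) fires=8
i=4 t=20 v=5: → [12,24); WM=19
i=5 t=23 v=2: → [12,24); WM=22
i=6 t=24 v=9: → [24,36); WM=23
i=7 t=7 v=5: DROP (t<23-2); WM=23
i=8 t=29 v=6: → [24,36); WM=28; [12,24) fires=9
i=9 t=31 v=4: → [24,36); WM=30

[0,12)=8 [12,24)=9 [24,36)=9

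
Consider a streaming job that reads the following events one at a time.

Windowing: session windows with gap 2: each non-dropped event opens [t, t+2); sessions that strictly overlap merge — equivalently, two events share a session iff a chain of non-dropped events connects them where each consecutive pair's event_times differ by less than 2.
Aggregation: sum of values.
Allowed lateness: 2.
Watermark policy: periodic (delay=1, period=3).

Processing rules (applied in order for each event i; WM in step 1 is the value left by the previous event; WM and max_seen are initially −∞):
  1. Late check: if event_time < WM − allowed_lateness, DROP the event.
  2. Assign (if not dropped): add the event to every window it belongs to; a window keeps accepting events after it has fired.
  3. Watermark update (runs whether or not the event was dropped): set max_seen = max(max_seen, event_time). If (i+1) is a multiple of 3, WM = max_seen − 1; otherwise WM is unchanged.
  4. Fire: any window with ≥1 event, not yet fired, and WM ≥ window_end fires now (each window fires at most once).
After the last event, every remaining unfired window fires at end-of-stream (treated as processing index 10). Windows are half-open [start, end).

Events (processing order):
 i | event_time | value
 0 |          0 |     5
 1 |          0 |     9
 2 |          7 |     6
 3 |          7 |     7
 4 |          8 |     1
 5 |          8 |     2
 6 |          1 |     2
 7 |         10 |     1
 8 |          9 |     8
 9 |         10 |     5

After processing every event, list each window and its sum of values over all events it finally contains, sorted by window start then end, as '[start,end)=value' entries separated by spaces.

i=0 t=0 v=5: → [0,2); WM=−∞
i=1 t=0 v=9: → [0,2); WM=−∞
i=2 t=7 v=6: → [7,9); WM=6
i=3 t=7 v=7: → [7,9); WM=6
i=4 t=8 v=1: → [7,10); WM=6
i=5 t=8 v=2: → [7,10); WM=7
i=6 t=1 v=2: DROP (t<7-2); WM=7
i=7 t=10 v=1: → [10,12); WM=7
i=8 t=9 v=8: → [7,12); WM=9
i=9 t=10 v=5: → [7,12); WM=9

[0,2)=14 [7,12)=30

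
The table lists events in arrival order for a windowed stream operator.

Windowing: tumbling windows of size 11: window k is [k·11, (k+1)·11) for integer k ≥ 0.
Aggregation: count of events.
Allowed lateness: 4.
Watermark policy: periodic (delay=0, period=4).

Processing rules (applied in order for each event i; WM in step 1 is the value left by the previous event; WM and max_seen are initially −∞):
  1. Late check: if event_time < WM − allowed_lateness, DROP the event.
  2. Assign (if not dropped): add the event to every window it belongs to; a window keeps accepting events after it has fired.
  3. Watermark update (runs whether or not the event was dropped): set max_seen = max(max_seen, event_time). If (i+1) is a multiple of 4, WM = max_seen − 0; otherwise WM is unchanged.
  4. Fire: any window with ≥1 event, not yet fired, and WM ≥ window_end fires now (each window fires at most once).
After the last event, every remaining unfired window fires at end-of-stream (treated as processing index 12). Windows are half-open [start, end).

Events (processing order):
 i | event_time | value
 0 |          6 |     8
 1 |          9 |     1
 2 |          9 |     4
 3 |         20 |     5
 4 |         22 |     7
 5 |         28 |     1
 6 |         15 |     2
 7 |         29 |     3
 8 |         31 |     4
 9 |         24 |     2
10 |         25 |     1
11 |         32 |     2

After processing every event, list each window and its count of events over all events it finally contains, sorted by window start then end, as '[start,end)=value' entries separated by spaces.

[0,11)=3 [11,22)=1 [22,33)=6

i=0 t=6 v=8: → [0,11); WM=−∞
i=1 t=9 v=1: → [0,11); WM=−∞
i=2 t=9 v=4: → [0,11); WM=−∞
i=3 t=20 v=5: → [11,22); WM=20; [0,11) fires=3
i=4 t=22 v=7: → [22,33); WM=20
i=5 t=28 v=1: → [22,33); WM=20
i=6 t=15 v=2: DROP (t<20-4); WM=20
i=7 t=29 v=3: → [22,33); WM=29; [11,22) fires=1
i=8 t=31 v=4: → [22,33); WM=29
i=9 t=24 v=2: DROP (t<29-4); WM=29
i=10 t=25 v=1: → [22,33); WM=29
i=11 t=32 v=2: → [22,33); WM=32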